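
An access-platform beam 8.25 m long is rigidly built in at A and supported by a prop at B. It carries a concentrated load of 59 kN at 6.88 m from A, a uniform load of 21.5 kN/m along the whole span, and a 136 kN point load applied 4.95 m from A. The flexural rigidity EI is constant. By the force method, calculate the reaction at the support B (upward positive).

R_B = 169.7 kN

Choose R_B as the redundant. The primary structure is the cantilever fixed at A.
Primary-structure tip deflection at B by superposition:
  point load 59 at a = 6.88: Pa²(3L − a)/(6EI) = 8318/EI
  UDL 21.5: wL⁴/(8EI) = 12450/EI
  point load 136 at a = 4.95: Pa²(3L − a)/(6EI) = 10997/EI
  δ_0 = 31764/EI
Tip deflection under a unit load at B: L³/(3EI) = 187.2/EI.
Compatibility at B: δ_0 − R_B·δ_{BB} = 0, so R_B = 31764/187.2 = 169.7 kN.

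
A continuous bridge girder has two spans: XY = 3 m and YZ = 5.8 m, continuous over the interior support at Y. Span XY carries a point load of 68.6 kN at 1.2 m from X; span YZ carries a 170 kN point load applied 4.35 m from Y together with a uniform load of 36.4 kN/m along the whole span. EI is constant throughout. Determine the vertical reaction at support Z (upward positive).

R_Z = 200.5 kN

Release continuity at Y by inserting a hinge; the redundant is the internal moment M_Y. The primary structure is two simply-supported spans XY and YZ.
End slopes at the hinge Y, treating each span as simply supported:
  span XY: point load 68.6 at a = 1.2: Pab(L + a)/(6LEI) = 34.57/EI
  span YZ: point load 170 at a = 4.35: Pab(L + b)/(6LEI) = 223.4/EI
  span YZ: UDL 36.4: wL³/(24EI) = 295.9/EI
  relative rotation θ_0 = (34.57 + 519.3)/EI = 553.9/EI
A unit hogging moment at Y produces rotation L₁/(3EI) + L₂/(3EI) = 2.933/EI.
Compatibility: M_Y·(L₁+L₂)/(3EI) = θ_0, giving M_Y = 188.8 kN·m (hogging).
Span YZ, ΣM about Z: R_Y^{YZ}·5.8 = 858.7 + 188.8, so R_Y^{YZ} = 180.6 kN and R_Z = 381.1 − 180.6 = 200.5 kN.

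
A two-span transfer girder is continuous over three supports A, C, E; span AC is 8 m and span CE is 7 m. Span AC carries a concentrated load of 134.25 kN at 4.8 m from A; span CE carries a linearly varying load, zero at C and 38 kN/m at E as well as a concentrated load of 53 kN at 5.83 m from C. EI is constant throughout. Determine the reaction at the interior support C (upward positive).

Release continuity at C by inserting a hinge; the redundant is the internal moment M_C. The primary structure is two simply-supported spans AC and CE.
End slopes at the hinge C, treating each span as simply supported:
  span AC: point load 134.25 at a = 4.8: Pab(L + a)/(6LEI) = 549.9/EI
  span CE: triangular load, peak 38: 7w₀L³/(360EI) = 253.4/EI
  span CE: point load 53 at a = 5.83: Pab(L + b)/(6LEI) = 70.32/EI
  relative rotation θ_0 = (549.9 + 323.8)/EI = 873.7/EI
A unit hogging moment at C produces rotation L₁/(3EI) + L₂/(3EI) = 5/EI.
Slope continuity at C: θ_0 = M_C·5/EI, so M_C = 873.7/5 = 174.7 kN·m (hogging).
Span AC, ΣM about A with M_C applied at C: R_C^{AC}·8 = 644.4 + 174.7, so R_C^{AC} = 102.4 kN and R_A = 134.2 − 102.4 = 31.86 kN.
Span CE, ΣM about E: R_C^{CE}·7 = 372.3 + 174.7, so R_C^{CE} = 78.15 kN and R_E = 186 − 78.15 = 107.8 kN.
R_C = 102.4 + 78.15 = 180.5 kN.

R_C = 180.5 kN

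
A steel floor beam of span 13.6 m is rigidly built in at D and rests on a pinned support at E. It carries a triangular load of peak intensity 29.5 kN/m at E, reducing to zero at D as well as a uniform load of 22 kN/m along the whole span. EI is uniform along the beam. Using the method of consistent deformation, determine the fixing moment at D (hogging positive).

Remove the prop at E; the released (primary) structure is a cantilever built in at D.
Free-end deflection of the primary structure under the applied loading (downward +):
  triangular load, peak 29.5 at the free end: 11w₀L⁴/(120EI) = 92510/EI
  UDL 22: wL⁴/(8EI) = 94078/EI
  δ_0 = 186588/EI
Tip deflection under a unit load at E: L³/(3EI) = 838.5/EI.
Compatibility at E: δ_0 − R_E·δ_{EE} = 0, so R_E = 186588/838.5 = 222.5 kN.
Moment equilibrium about D: M_D = Σ(load moments about D) − R_E·L = 3853 − 222.5×13.6 = 826.9 kN·m.

M_D = 826.9 kN·m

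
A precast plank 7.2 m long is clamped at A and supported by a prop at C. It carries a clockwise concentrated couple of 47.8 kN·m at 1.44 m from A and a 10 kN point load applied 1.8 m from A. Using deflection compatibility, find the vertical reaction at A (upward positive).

R_A = 5.556 kN

Remove the prop at C; the released (primary) structure is a cantilever built in at A.
Downward deflection at the released point C due to the loads:
  clockwise couple 47.8 at a = 1.44: M₀a(2L − a)/(2EI) = 446/EI
  point load 10 at a = 1.8: Pa²(3L − a)/(6EI) = 106.9/EI
  δ_0 = 553/EI
Tip deflection under a unit load at C: L³/(3EI) = 124.4/EI.
The prop prevents deflection at C: R_C = δ_0/δ_{CC} = 553/124.4 = 4.444 kN.
Vertical equilibrium: R_A = ΣP − R_C = 10 − 4.444 = 5.556 kN.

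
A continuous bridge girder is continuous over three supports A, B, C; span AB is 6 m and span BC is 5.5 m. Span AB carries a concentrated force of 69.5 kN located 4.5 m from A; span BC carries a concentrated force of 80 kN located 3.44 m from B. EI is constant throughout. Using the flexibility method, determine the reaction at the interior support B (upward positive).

Take M_B as the redundant. Released structure: two simple spans AB and BC with a hinge at B.
Rotations at B on the released spans (each span's end-slope, ×1/EI):
  span AB: point load 69.5 at a = 4.5: Pab(L + a)/(6LEI) = 136.8/EI
  span BC: point load 80 at a = 3.44: Pab(L + b)/(6LEI) = 129.9/EI
  relative rotation θ_0 = (136.8 + 129.9)/EI = 266.7/EI
A unit hogging moment at B produces rotation L₁/(3EI) + L₂/(3EI) = 3.833/EI.
Compatibility: M_B·(L₁+L₂)/(3EI) = θ_0, giving M_B = 69.57 kN·m (hogging).
Span AB, ΣM about A with M_B applied at B: R_B^{AB}·6 = 312.8 + 69.57, so R_B^{AB} = 63.72 kN and R_A = 69.5 − 63.72 = 5.779 kN.
Span BC, ΣM about C: R_B^{BC}·5.5 = 164.8 + 69.57, so R_B^{BC} = 42.61 kN and R_C = 80 − 42.61 = 37.39 kN.
R_B = 63.72 + 42.61 = 106.3 kN.

R_B = 106.3 kN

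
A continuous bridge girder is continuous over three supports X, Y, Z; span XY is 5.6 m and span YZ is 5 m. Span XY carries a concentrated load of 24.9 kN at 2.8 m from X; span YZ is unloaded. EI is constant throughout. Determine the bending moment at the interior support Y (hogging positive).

Take M_Y as the redundant. Released structure: two simple spans XY and YZ with a hinge at Y.
End slopes at the hinge Y, treating each span as simply supported:
  span XY: point load 24.9 at a = 2.8: Pab(L + a)/(6LEI) = 48.8/EI
  relative rotation θ_0 = (48.8 + 0)/EI = 48.8/EI
A unit hogging moment at Y produces rotation L₁/(3EI) + L₂/(3EI) = 3.533/EI.
Slope continuity at Y: θ_0 = M_Y·3.533/EI, so M_Y = 48.8/3.533 = 13.81 kN·m (hogging).

M_Y = 13.81 kN·m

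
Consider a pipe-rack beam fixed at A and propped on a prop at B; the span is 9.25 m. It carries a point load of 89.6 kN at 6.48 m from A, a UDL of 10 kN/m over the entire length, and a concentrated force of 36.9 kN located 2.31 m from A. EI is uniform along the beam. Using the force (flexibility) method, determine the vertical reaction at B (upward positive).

R_B = 88.41 kN

Release the roller at B. Primary structure: cantilever fixed at A.
Primary-structure tip deflection at B by superposition:
  point load 89.6 at a = 6.48: Pa²(3L − a)/(6EI) = 13337/EI
  UDL 10: wL⁴/(8EI) = 9151/EI
  point load 36.9 at a = 2.31: Pa²(3L − a)/(6EI) = 834.9/EI
  δ_0 = 23324/EI
Tip deflection under a unit load at B: L³/(3EI) = 263.8/EI.
Compatibility at B: δ_0 − R_B·δ_{BB} = 0, so R_B = 23324/263.8 = 88.41 kN.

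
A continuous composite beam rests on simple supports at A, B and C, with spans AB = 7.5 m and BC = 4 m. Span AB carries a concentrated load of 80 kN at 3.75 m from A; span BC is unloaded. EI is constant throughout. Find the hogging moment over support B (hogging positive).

M_B = 73.37 kN·m

Release continuity at B by inserting a hinge; the redundant is the internal moment M_B. The primary structure is two simply-supported spans AB and BC.
Rotations at B on the released spans (each span's end-slope, ×1/EI):
  span AB: point load 80 at a = 3.75: Pab(L + a)/(6LEI) = 281.2/EI
  relative rotation θ_0 = (281.2 + 0)/EI = 281.2/EI
A unit hogging moment at B produces rotation L₁/(3EI) + L₂/(3EI) = 3.833/EI.
Slope continuity at B: θ_0 = M_B·3.833/EI, so M_B = 281.2/3.833 = 73.37 kN·m (hogging).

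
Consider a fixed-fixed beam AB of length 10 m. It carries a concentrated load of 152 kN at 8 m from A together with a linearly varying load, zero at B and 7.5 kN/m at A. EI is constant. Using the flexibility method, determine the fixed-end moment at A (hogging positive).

Release both end moments; the primary structure is a simply-supported span AB with redundants M_A and M_B.
End rotations of the released simple span under the applied load (×1/EI):
  at A: point load 152 at a = 8: Pab(L + b)/(6LEI) = 486.4/EI
  at B: point load 152 at a = 8: Pab(L + a)/(6LEI) = 729.6/EI
  at A: triangular load, peak 7.5: w₀L³/(45EI) = 166.7/EI
  at B: triangular load, peak 7.5: 7w₀L³/(360EI) = 145.8/EI
  θ_A0 = 653.1/EI,  θ_B0 = 875.4/EI
Flexibility coefficients: a unit moment at one end gives L/(3EI) there and L/(6EI) at the far end, so f₁₁ = f₂₂ = 3.333/EI and f₁₂ = f₂₁ = 1.667/EI.
Compatibility — zero rotation at each built-in end:
  3.333 M_A + 1.667 M_B = 653.1
  1.667 M_A + 3.333 M_B = 875.4
Solving the pair gives M_A = 86.14 kN·m and M_B = 219.6 kN·m (hogging).

M_A = 86.14 kN·m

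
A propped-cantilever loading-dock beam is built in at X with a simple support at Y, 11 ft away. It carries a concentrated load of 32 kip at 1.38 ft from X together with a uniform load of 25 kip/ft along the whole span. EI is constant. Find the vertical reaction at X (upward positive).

Release the roller at Y. Primary structure: cantilever fixed at X.
Downward deflection at the released point Y due to the loads:
  point load 32 at a = 1.38: Pa²(3L − a)/(6EI) = 321.2/EI
  UDL 25: wL⁴/(8EI) = 45753/EI
  δ_0 = 46074/EI
Flexibility coefficient — unit upward force at Y: δ_{YY} = L³/(3EI) = 443.7/EI.
Compatibility at Y: δ_0 − R_Y·δ_{YY} = 0, so R_Y = 46074/443.7 = 103.8 kip.
Vertical equilibrium: R_X = ΣP − R_Y = 307 − 103.8 = 203.2 kip.

R_X = 203.2 kip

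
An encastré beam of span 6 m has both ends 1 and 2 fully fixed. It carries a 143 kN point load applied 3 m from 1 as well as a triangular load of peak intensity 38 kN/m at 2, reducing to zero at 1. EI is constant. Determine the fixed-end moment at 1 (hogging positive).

M_1 = 152.8 kN·m

Release both end moments; the primary structure is a simply-supported span 12 with redundants M_1 and M_2.
Simple-span end rotations at 1 and 2 under the given loads:
  at 1: point load 143 at a = 3: Pab(L + b)/(6LEI) = 321.8/EI
  at 2: point load 143 at a = 3: Pab(L + a)/(6LEI) = 321.8/EI
  at 1: triangular load, peak 38: 7w₀L³/(360EI) = 159.6/EI
  at 2: triangular load, peak 38: w₀L³/(45EI) = 182.4/EI
  θ_10 = 481.4/EI,  θ_20 = 504.1/EI
Flexibility coefficients: a unit moment at one end gives L/(3EI) there and L/(6EI) at the far end, so f₁₁ = f₂₂ = 2/EI and f₁₂ = f₂₁ = 1/EI.
Compatibility — zero rotation at each built-in end:
  2 M_1 + 1 M_2 = 481.4
  1 M_1 + 2 M_2 = 504.1
Solving the pair gives M_1 = 152.8 kN·m and M_2 = 175.7 kN·m (hogging).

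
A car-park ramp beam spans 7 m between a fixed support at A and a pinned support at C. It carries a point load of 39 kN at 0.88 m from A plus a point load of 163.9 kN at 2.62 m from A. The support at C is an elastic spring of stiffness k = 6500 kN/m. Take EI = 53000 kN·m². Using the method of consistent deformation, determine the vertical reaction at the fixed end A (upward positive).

R_A = 173.9 kN

Take the reaction at C as the redundant and release it; the primary structure is a cantilever fixed at A.
Deflection at C on the released cantilever, summing each load's contribution:
  point load 39 at a = 0.88: Pa²(3L − a)/(6EI) = 101.3/EI
  point load 163.9 at a = 2.62: Pa²(3L − a)/(6EI) = 3446/EI
  δ_0 = 3548/EI
Tip deflection under a unit load at C: L³/(3EI) = 114.3/EI.
With EI = 53000 kN·m²: δ_0 = 0.066939 m and δ_{CC} = 0.002157 m/kN.
Compatibility — the spring shortens by R_C/k under the reaction it provides: δ_0 − R_C·δ_{CC} = R_C/k. With 1/k = 0.000154 m/kN, R_C = δ_0 / (δ_{CC} + 1/k) = 0.066939 / (0.002157 + 0.000154) = 28.96 kN.
Vertical equilibrium: R_A = ΣP − R_C = 202.9 − 28.96 = 173.9 kN.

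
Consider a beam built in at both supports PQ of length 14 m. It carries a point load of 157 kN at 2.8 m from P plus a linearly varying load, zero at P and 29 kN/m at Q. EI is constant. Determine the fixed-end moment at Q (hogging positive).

Take the two fixed-end moments M_P, M_Q as redundants; the released structure is the simple span PQ.
Simple-span end rotations at P and Q under the given loads:
  at P: point load 157 at a = 2.8: Pab(L + b)/(6LEI) = 1477/EI
  at Q: point load 157 at a = 2.8: Pab(L + a)/(6LEI) = 984.7/EI
  at P: triangular load, peak 29: 7w₀L³/(360EI) = 1547/EI
  at Q: triangular load, peak 29: w₀L³/(45EI) = 1768/EI
  θ_P0 = 3024/EI,  θ_Q0 = 2753/EI
Flexibility coefficients: a unit moment at one end gives L/(3EI) there and L/(6EI) at the far end, so f₁₁ = f₂₂ = 4.667/EI and f₁₂ = f₂₁ = 2.333/EI.
Compatibility — zero rotation at each built-in end:
  4.667 M_P + 2.333 M_Q = 3024
  2.333 M_P + 4.667 M_Q = 2753
Solving the pair gives M_P = 470.8 kN·m and M_Q = 354.5 kN·m (hogging).

M_Q = 354.5 kN·m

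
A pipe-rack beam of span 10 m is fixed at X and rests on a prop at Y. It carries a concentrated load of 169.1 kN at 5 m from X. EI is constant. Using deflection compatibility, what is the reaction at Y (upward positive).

Remove the prop at Y; the released (primary) structure is a cantilever built in at X.
Downward deflection at the released point Y due to the loads:
  point load 169.1 at a = 5: Pa²(3L − a)/(6EI) = 17615/EI
Tip deflection under a unit load at Y: L³/(3EI) = 333.3/EI.
The prop prevents deflection at Y: R_Y = δ_0/δ_{YY} = 17615/333.3 = 52.84 kN.

R_Y = 52.84 kN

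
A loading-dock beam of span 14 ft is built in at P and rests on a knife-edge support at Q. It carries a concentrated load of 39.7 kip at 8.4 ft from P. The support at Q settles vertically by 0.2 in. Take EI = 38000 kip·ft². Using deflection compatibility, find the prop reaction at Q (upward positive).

Choose R_Q as the redundant. The primary structure is the cantilever fixed at P.
Deflection at Q on the released cantilever, summing each load's contribution:
  point load 39.7 at a = 8.4: Pa²(3L − a)/(6EI) = 15687/EI
Flexibility coefficient — unit upward force at Q: δ_{QQ} = L³/(3EI) = 914.7/EI.
With EI = 38000 kip·ft²: δ_0 = 0.41281 ft and δ_{QQ} = 0.02407 ft/kip.
Compatibility — the beam at Q must follow the support down by 0.01667 ft: δ_0 − R_Q·δ_{QQ} = 0.01667, so R_Q = (0.41281 − 0.01667)/0.02407 = 16.46 kip.

R_Q = 16.46 kip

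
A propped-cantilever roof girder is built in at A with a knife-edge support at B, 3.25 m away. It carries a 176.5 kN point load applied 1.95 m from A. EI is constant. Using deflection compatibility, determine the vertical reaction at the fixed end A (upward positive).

R_A = 100.3 kN

Choose R_B as the redundant. The primary structure is the cantilever fixed at A.
Primary-structure tip deflection at B by superposition:
  point load 176.5 at a = 1.95: Pa²(3L − a)/(6EI) = 872.5/EI
Tip deflection under a unit load at B: L³/(3EI) = 11.44/EI.
Compatibility at B: δ_0 − R_B·δ_{BB} = 0, so R_B = 872.5/11.44 = 76.25 kN.
Vertical equilibrium: R_A = ΣP − R_B = 176.5 − 76.25 = 100.3 kN.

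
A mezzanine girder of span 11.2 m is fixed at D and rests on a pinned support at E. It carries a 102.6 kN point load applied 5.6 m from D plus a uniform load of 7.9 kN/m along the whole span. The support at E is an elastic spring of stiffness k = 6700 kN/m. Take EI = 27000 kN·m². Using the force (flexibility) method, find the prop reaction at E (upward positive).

Choose R_E as the redundant. The primary structure is the cantilever fixed at D.
Deflection at E on the released cantilever, summing each load's contribution:
  point load 102.6 at a = 5.6: Pa²(3L − a)/(6EI) = 15015/EI
  UDL 7.9: wL⁴/(8EI) = 15539/EI
  δ_0 = 30554/EI
Tip deflection under a unit load at E: L³/(3EI) = 468.3/EI.
With EI = 27000 kN·m²: δ_0 = 1.1316 m and δ_{EE} = 0.017345 m/kN.
Compatibility — the spring shortens by R_E/k under the reaction it provides: δ_0 − R_E·δ_{EE} = R_E/k. With 1/k = 0.000149 m/kN, R_E = δ_0 / (δ_{EE} + 1/k) = 1.1316 / (0.017345 + 0.000149) = 64.69 kN.

R_E = 64.69 kN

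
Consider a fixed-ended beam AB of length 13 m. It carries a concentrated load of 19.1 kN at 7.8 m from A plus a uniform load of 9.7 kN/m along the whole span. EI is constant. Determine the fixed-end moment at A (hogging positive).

M_A = 160.4 kN·m

Release both end moments; the primary structure is a simply-supported span AB with redundants M_A and M_B.
Simple-span end rotations at A and B under the given loads:
  at A: point load 19.1 at a = 7.8: Pab(L + b)/(6LEI) = 180.8/EI
  at B: point load 19.1 at a = 7.8: Pab(L + a)/(6LEI) = 206.6/EI
  at A: UDL 9.7: wL³/(24EI) = 888/EI
  at B: UDL 9.7: wL³/(24EI) = 888/EI
  θ_A0 = 1069/EI,  θ_B0 = 1095/EI
Flexibility coefficients: a unit moment at one end gives L/(3EI) there and L/(6EI) at the far end, so f₁₁ = f₂₂ = 4.333/EI and f₁₂ = f₂₁ = 2.167/EI.
Compatibility — zero rotation at each built-in end:
  4.333 M_A + 2.167 M_B = 1069
  2.167 M_A + 4.333 M_B = 1095
Solving the pair gives M_A = 160.4 kN·m and M_B = 172.4 kN·m (hogging).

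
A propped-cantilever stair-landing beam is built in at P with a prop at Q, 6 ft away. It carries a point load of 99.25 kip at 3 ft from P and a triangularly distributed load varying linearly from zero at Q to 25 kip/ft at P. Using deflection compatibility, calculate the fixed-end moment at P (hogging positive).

Take the reaction at Q as the redundant and release it; the primary structure is a cantilever fixed at P.
Primary-structure tip deflection at Q by superposition:
  point load 99.25 at a = 3: Pa²(3L − a)/(6EI) = 2233/EI
  triangular load, peak 25 at the fixed end: w₀L⁴/(30EI) = 1080/EI
  δ_0 = 3313/EI
Tip deflection under a unit load at Q: L³/(3EI) = 72/EI.
Compatibility at Q: δ_0 − R_Q·δ_{QQ} = 0, so R_Q = 3313/72 = 46.02 kip.
Moment equilibrium about P: M_P = Σ(load moments about P) − R_Q·L = 447.8 − 46.02×6 = 171.7 kip·ft.

M_P = 171.7 kip·ft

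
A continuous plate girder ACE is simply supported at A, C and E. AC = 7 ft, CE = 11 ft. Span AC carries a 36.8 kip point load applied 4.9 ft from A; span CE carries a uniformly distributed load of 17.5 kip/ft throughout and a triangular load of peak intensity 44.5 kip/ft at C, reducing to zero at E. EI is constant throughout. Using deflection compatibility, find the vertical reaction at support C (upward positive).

R_C = 378.5 kip

Insert a hinge at C; M_C is the redundant, and each span becomes simply supported.
Discontinuity in slope at C on the released structure — sum the simple-span end rotations:
  span AC: point load 36.8 at a = 4.9: Pab(L + a)/(6LEI) = 107.3/EI
  span CE: UDL 17.5: wL³/(24EI) = 970.5/EI
  span CE: triangular load, peak 44.5: w₀L³/(45EI) = 1316/EI
  relative rotation θ_0 = (107.3 + 2287)/EI = 2394/EI
A unit hogging moment at C produces rotation L₁/(3EI) + L₂/(3EI) = 6/EI.
Slope continuity at C: θ_0 = M_C·6/EI, so M_C = 2394/6 = 399 kip·ft (hogging).
Span AC, ΣM about A with M_C applied at C: R_C^{AC}·7 = 180.3 + 399, so R_C^{AC} = 82.76 kip and R_A = 36.8 − 82.76 = -45.96 kip.
Span CE, ΣM about E: R_C^{CE}·11 = 2854 + 399, so R_C^{CE} = 295.7 kip and R_E = 437.2 − 295.7 = 141.6 kip.
R_C = 82.76 + 295.7 = 378.5 kip.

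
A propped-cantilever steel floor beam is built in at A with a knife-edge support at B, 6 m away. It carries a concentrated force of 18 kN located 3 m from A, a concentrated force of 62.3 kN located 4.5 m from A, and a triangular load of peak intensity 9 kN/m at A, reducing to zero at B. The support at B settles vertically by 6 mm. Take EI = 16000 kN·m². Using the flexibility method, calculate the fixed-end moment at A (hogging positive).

Remove the prop at B; the released (primary) structure is a cantilever built in at A.
Primary-structure tip deflection at B by superposition:
  point load 18 at a = 3: Pa²(3L − a)/(6EI) = 405/EI
  point load 62.3 at a = 4.5: Pa²(3L − a)/(6EI) = 2839/EI
  triangular load, peak 9 at the fixed end: w₀L⁴/(30EI) = 388.8/EI
  δ_0 = 3632/EI
Tip deflection under a unit load at B: L³/(3EI) = 72/EI.
With EI = 16000 kN·m²: δ_0 = 0.22702 m and δ_{BB} = 0.0045 m/kN.
Compatibility — the beam at B must follow the support down by 0.006 m: δ_0 − R_B·δ_{BB} = 0.006, so R_B = (0.22702 − 0.006)/0.0045 = 49.12 kN.
Moment equilibrium about A: M_A = Σ(load moments about A) − R_B·L = 388.4 − 49.12×6 = 93.65 kN·m.

M_A = 93.65 kN·m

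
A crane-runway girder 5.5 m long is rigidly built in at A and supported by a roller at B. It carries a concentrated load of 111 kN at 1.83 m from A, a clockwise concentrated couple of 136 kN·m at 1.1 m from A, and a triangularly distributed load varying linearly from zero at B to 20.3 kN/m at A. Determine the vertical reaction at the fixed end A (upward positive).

Remove the prop at B; the released (primary) structure is a cantilever built in at A.
Free-end deflection of the primary structure under the applied loading (downward +):
  point load 111 at a = 1.83: Pa²(3L − a)/(6EI) = 908.9/EI
  clockwise couple 136 at a = 1.1: M₀a(2L − a)/(2EI) = 740.5/EI
  triangular load, peak 20.3 at the fixed end: w₀L⁴/(30EI) = 619.2/EI
  δ_0 = 2269/EI
Flexibility coefficient — unit upward force at B: δ_{BB} = L³/(3EI) = 55.46/EI.
Compatibility at B: δ_0 − R_B·δ_{BB} = 0, so R_B = 2269/55.46 = 40.91 kN.
Vertical equilibrium: R_A = ΣP − R_B = 166.8 − 40.91 = 125.9 kN.

R_A = 125.9 kN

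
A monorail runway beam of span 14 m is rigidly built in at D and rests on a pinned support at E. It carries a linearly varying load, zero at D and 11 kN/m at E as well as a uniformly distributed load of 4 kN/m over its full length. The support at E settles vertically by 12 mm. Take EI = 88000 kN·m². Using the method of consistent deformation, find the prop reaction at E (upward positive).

R_E = 62.2 kN

Release the roller at E. Primary structure: cantilever fixed at D.
Free-end deflection of the primary structure under the applied loading (downward +):
  triangular load, peak 11 at the free end: 11w₀L⁴/(120EI) = 38736/EI
  UDL 4: wL⁴/(8EI) = 19208/EI
  δ_0 = 57944/EI
Tip deflection under a unit load at E: L³/(3EI) = 914.7/EI.
With EI = 88000 kN·m²: δ_0 = 0.65846 m and δ_{EE} = 0.010394 m/kN.
Compatibility — the beam at E must follow the support down by 0.012 m: δ_0 − R_E·δ_{EE} = 0.012, so R_E = (0.65846 − 0.012)/0.010394 = 62.2 kN.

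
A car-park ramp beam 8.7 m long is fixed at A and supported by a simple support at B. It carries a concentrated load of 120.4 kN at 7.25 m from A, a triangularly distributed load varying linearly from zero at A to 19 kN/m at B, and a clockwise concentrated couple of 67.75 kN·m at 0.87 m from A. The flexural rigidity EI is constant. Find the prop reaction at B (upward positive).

Remove the prop at B; the released (primary) structure is a cantilever built in at A.
Deflection at B on the released cantilever, summing each load's contribution:
  point load 120.4 at a = 7.25: Pa²(3L − a)/(6EI) = 19882/EI
  triangular load, peak 19 at the free end: 11w₀L⁴/(120EI) = 9978/EI
  clockwise couple 67.75 at a = 0.87: M₀a(2L − a)/(2EI) = 487.2/EI
  δ_0 = 30347/EI
Tip deflection under a unit load at B: L³/(3EI) = 219.5/EI.
The prop prevents deflection at B: R_B = δ_0/δ_{BB} = 30347/219.5 = 138.3 kN.

R_B = 138.3 kN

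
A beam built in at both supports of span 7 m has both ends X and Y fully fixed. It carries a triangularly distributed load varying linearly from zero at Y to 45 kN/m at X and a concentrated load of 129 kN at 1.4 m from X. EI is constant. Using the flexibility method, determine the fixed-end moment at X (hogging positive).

M_X = 225.8 kN·m

Take the two fixed-end moments M_X, M_Y as redundants; the released structure is the simple span XY.
On the primary (simply-supported) span, the end slopes from the loading are:
  at X: triangular load, peak 45: w₀L³/(45EI) = 343/EI
  at Y: triangular load, peak 45: 7w₀L³/(360EI) = 300.1/EI
  at X: point load 129 at a = 1.4: Pab(L + b)/(6LEI) = 303.4/EI
  at Y: point load 129 at a = 1.4: Pab(L + a)/(6LEI) = 202.3/EI
  θ_X0 = 646.4/EI,  θ_Y0 = 502.4/EI
Flexibility coefficients: a unit moment at one end gives L/(3EI) there and L/(6EI) at the far end, so f₁₁ = f₂₂ = 2.333/EI and f₁₂ = f₂₁ = 1.167/EI.
Compatibility — zero rotation at each built-in end:
  2.333 M_X + 1.167 M_Y = 646.4
  1.167 M_X + 2.333 M_Y = 502.4
Solving the pair gives M_X = 225.8 kN·m and M_Y = 102.4 kN·m (hogging).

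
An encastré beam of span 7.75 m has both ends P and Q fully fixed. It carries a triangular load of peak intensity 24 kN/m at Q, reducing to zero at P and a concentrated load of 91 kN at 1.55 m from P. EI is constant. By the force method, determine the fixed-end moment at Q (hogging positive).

Release both end moments; the primary structure is a simply-supported span PQ with redundants M_P and M_Q.
Simple-span end rotations at P and Q under the given loads:
  at P: triangular load, peak 24: 7w₀L³/(360EI) = 217.2/EI
  at Q: triangular load, peak 24: w₀L³/(45EI) = 248.3/EI
  at P: point load 91 at a = 1.55: Pab(L + b)/(6LEI) = 262.4/EI
  at Q: point load 91 at a = 1.55: Pab(L + a)/(6LEI) = 174.9/EI
  θ_P0 = 479.6/EI,  θ_Q0 = 423.2/EI
Flexibility coefficients: a unit moment at one end gives L/(3EI) there and L/(6EI) at the far end, so f₁₁ = f₂₂ = 2.583/EI and f₁₂ = f₂₁ = 1.292/EI.
Compatibility — zero rotation at each built-in end:
  2.583 M_P + 1.292 M_Q = 479.6
  1.292 M_P + 2.583 M_Q = 423.2
Solving the pair gives M_P = 138.3 kN·m and M_Q = 94.64 kN·m (hogging).

M_Q = 94.64 kN·m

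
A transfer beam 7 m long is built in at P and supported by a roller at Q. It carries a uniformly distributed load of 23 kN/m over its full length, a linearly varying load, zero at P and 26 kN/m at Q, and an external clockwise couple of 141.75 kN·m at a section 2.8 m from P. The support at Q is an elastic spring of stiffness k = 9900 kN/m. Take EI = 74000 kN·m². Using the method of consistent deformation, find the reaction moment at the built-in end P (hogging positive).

M_P = 276.6 kN·m

Take the reaction at Q as the redundant and release it; the primary structure is a cantilever fixed at P.
Downward deflection at the released point Q due to the loads:
  UDL 23: wL⁴/(8EI) = 6903/EI
  triangular load, peak 26 at the free end: 11w₀L⁴/(120EI) = 5722/EI
  clockwise couple 141.75 at a = 2.8: M₀a(2L − a)/(2EI) = 2223/EI
  δ_0 = 14848/EI
Tip deflection under a unit load at Q: L³/(3EI) = 114.3/EI.
With EI = 74000 kN·m²: δ_0 = 0.20065 m and δ_{QQ} = 0.001545 m/kN.
Compatibility — the spring shortens by R_Q/k under the reaction it provides: δ_0 − R_Q·δ_{QQ} = R_Q/k. With 1/k = 0.000101 m/kN, R_Q = δ_0 / (δ_{QQ} + 1/k) = 0.20065 / (0.001545 + 0.000101) = 121.9 kN.
Moment equilibrium about P: M_P = Σ(load moments about P) − R_Q·L = 1130 − 121.9×7 = 276.6 kN·m.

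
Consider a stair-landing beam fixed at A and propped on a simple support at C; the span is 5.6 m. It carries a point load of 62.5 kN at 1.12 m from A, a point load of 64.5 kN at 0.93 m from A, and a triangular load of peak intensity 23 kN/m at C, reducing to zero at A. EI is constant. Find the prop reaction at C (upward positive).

Remove the prop at C; the released (primary) structure is a cantilever built in at A.
Deflection at C on the released cantilever, summing each load's contribution:
  point load 62.5 at a = 1.12: Pa²(3L − a)/(6EI) = 204.9/EI
  point load 64.5 at a = 0.93: Pa²(3L − a)/(6EI) = 147.6/EI
  triangular load, peak 23 at the free end: 11w₀L⁴/(120EI) = 2073/EI
  δ_0 = 2426/EI
Flexibility coefficient — unit upward force at C: δ_{CC} = L³/(3EI) = 58.54/EI.
The prop prevents deflection at C: R_C = δ_0/δ_{CC} = 2426/58.54 = 41.44 kN.

R_C = 41.44 kN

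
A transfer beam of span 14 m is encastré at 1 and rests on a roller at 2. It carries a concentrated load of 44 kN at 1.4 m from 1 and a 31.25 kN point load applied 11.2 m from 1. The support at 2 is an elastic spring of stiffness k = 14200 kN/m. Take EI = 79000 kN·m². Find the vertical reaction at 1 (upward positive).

R_1 = 52.75 kN

Choose R_2 as the redundant. The primary structure is the cantilever fixed at 1.
Deflection at 2 on the released cantilever, summing each load's contribution:
  point load 44 at a = 1.4: Pa²(3L − a)/(6EI) = 583.6/EI
  point load 31.25 at a = 11.2: Pa²(3L − a)/(6EI) = 20123/EI
  δ_0 = 20706/EI
Tip deflection under a unit load at 2: L³/(3EI) = 914.7/EI.
With EI = 79000 kN·m²: δ_0 = 0.2621 m and δ_{22} = 0.011578 m/kN.
Compatibility — the spring shortens by R_2/k under the reaction it provides: δ_0 − R_2·δ_{22} = R_2/k. With 1/k = 0.00007 m/kN, R_2 = δ_0 / (δ_{22} + 1/k) = 0.2621 / (0.011578 + 0.00007) = 22.5 kN.
Vertical equilibrium: R_1 = ΣP − R_2 = 75.25 − 22.5 = 52.75 kN.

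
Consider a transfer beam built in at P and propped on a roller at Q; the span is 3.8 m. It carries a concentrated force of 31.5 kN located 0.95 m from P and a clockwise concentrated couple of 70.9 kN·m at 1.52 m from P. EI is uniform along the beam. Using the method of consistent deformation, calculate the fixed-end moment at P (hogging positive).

Take the reaction at Q as the redundant and release it; the primary structure is a cantilever fixed at P.
Free-end deflection of the primary structure under the applied loading (downward +):
  point load 31.5 at a = 0.95: Pa²(3L − a)/(6EI) = 49.51/EI
  clockwise couple 70.9 at a = 1.52: M₀a(2L − a)/(2EI) = 327.6/EI
  δ_0 = 377.1/EI
Tip deflection under a unit load at Q: L³/(3EI) = 18.29/EI.
Compatibility at Q: δ_0 − R_Q·δ_{QQ} = 0, so R_Q = 377.1/18.29 = 20.62 kN.
Moment equilibrium about P: M_P = Σ(load moments about P) − R_Q·L = 100.8 − 20.62×3.8 = 22.47 kN·m.

M_P = 22.47 kN·m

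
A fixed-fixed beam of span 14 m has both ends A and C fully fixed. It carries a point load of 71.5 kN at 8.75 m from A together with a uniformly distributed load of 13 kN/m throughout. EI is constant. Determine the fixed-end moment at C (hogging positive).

M_C = 359 kN·m

Take the two fixed-end moments M_A, M_C as redundants; the released structure is the simple span AC.
Simple-span end rotations at A and C under the given loads:
  at A: point load 71.5 at a = 8.75: Pab(L + b)/(6LEI) = 752.7/EI
  at C: point load 71.5 at a = 8.75: Pab(L + a)/(6LEI) = 889.6/EI
  at A: UDL 13: wL³/(24EI) = 1486/EI
  at C: UDL 13: wL³/(24EI) = 1486/EI
  θ_A0 = 2239/EI,  θ_C0 = 2376/EI
Flexibility coefficients: a unit moment at one end gives L/(3EI) there and L/(6EI) at the far end, so f₁₁ = f₂₂ = 4.667/EI and f₁₂ = f₂₁ = 2.333/EI.
Compatibility — zero rotation at each built-in end:
  4.667 M_A + 2.333 M_C = 2239
  2.333 M_A + 4.667 M_C = 2376
Solving the pair gives M_A = 300.3 kN·m and M_C = 359 kN·m (hogging).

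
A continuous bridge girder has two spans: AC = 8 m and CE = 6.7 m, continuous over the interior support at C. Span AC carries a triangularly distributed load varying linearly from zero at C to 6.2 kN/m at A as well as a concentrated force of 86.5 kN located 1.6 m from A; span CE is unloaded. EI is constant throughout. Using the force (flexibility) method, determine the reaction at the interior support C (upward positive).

R_C = 38.94 kN

Take M_C as the redundant. Released structure: two simple spans AC and CE with a hinge at C.
End slopes at the hinge C, treating each span as simply supported:
  span AC: triangular load, peak 6.2: 7w₀L³/(360EI) = 61.72/EI
  span AC: point load 86.5 at a = 1.6: Pab(L + a)/(6LEI) = 177.2/EI
  relative rotation θ_0 = (238.9 + 0)/EI = 238.9/EI
A unit hogging moment at C produces rotation L₁/(3EI) + L₂/(3EI) = 4.9/EI.
Compatibility: M_C·(L₁+L₂)/(3EI) = θ_0, giving M_C = 48.75 kN·m (hogging).
Span AC, ΣM about A with M_C applied at C: R_C^{AC}·8 = 204.5 + 48.75, so R_C^{AC} = 31.66 kN and R_A = 111.3 − 31.66 = 79.64 kN.
Span CE, ΣM about E: R_C^{CE}·6.7 = 0 + 48.75, so R_C^{CE} = 7.276 kN and R_E = 0 − 7.276 = -7.276 kN.
R_C = 31.66 + 7.276 = 38.94 kN.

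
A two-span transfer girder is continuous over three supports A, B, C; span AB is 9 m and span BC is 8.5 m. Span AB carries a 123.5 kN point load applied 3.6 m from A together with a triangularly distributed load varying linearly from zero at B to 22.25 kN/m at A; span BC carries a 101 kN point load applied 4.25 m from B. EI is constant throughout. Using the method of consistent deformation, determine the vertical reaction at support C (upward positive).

R_C = 23.64 kN

Insert a hinge at B; M_B is the redundant, and each span becomes simply supported.
Discontinuity in slope at B on the released structure — sum the simple-span end rotations:
  span AB: point load 123.5 at a = 3.6: Pab(L + a)/(6LEI) = 560.2/EI
  span AB: triangular load, peak 22.25: 7w₀L³/(360EI) = 315.4/EI
  span BC: point load 101 at a = 4.25: Pab(L + b)/(6LEI) = 456.1/EI
  relative rotation θ_0 = (875.6 + 456.1)/EI = 1332/EI
A unit hogging moment at B produces rotation L₁/(3EI) + L₂/(3EI) = 5.833/EI.
Compatibility: M_B·(L₁+L₂)/(3EI) = θ_0, giving M_B = 228.3 kN·m (hogging).
Span BC, ΣM about C: R_B^{BC}·8.5 = 429.2 + 228.3, so R_B^{BC} = 77.36 kN and R_C = 101 − 77.36 = 23.64 kN.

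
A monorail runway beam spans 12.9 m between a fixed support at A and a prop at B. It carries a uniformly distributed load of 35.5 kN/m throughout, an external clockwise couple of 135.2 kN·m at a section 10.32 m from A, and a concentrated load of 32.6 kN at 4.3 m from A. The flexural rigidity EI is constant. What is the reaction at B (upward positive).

Release the roller at B. Primary structure: cantilever fixed at A.
Free-end deflection of the primary structure under the applied loading (downward +):
  UDL 35.5: wL⁴/(8EI) = 122885/EI
  clockwise couple 135.2 at a = 10.32: M₀a(2L − a)/(2EI) = 10799/EI
  point load 32.6 at a = 4.3: Pa²(3L − a)/(6EI) = 3456/EI
  δ_0 = 137140/EI
Tip deflection under a unit load at B: L³/(3EI) = 715.6/EI.
Compatibility at B: δ_0 − R_B·δ_{BB} = 0, so R_B = 137140/715.6 = 191.7 kN.

R_B = 191.7 kN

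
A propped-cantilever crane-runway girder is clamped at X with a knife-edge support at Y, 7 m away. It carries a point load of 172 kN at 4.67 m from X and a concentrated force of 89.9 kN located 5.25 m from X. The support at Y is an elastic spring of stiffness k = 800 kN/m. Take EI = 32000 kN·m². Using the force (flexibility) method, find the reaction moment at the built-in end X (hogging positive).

M_X = 517.1 kN·m

Remove the prop at Y; the released (primary) structure is a cantilever built in at X.
Downward deflection at the released point Y due to the loads:
  point load 172 at a = 4.67: Pa²(3L − a)/(6EI) = 10209/EI
  point load 89.9 at a = 5.25: Pa²(3L − a)/(6EI) = 6504/EI
  δ_0 = 16714/EI
Tip deflection under a unit load at Y: L³/(3EI) = 114.3/EI.
With EI = 32000 kN·m²: δ_0 = 0.5223 m and δ_{YY} = 0.003573 m/kN.
Compatibility — the spring shortens by R_Y/k under the reaction it provides: δ_0 − R_Y·δ_{YY} = R_Y/k. With 1/k = 0.00125 m/kN, R_Y = δ_0 / (δ_{YY} + 1/k) = 0.5223 / (0.003573 + 0.00125) = 108.3 kN.
Moment equilibrium about X: M_X = Σ(load moments about X) − R_Y·L = 1275 − 108.3×7 = 517.1 kN·m.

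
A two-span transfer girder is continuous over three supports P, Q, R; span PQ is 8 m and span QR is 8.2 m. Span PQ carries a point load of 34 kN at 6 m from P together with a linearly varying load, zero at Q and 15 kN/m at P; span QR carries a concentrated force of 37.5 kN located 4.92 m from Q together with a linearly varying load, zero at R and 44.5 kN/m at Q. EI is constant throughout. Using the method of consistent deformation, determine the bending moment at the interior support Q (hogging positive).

Release continuity at Q by inserting a hinge; the redundant is the internal moment M_Q. The primary structure is two simply-supported spans PQ and QR.
Rotations at Q on the released spans (each span's end-slope, ×1/EI):
  span PQ: point load 34 at a = 6: Pab(L + a)/(6LEI) = 119/EI
  span PQ: triangular load, peak 15: 7w₀L³/(360EI) = 149.3/EI
  span QR: point load 37.5 at a = 4.92: Pab(L + b)/(6LEI) = 141.2/EI
  span QR: triangular load, peak 44.5: w₀L³/(45EI) = 545.2/EI
  relative rotation θ_0 = (268.3 + 686.4)/EI = 954.8/EI
A unit hogging moment at Q produces rotation L₁/(3EI) + L₂/(3EI) = 5.4/EI.
Slope continuity at Q: θ_0 = M_Q·5.4/EI, so M_Q = 954.8/5.4 = 176.8 kN·m (hogging).

M_Q = 176.8 kN·m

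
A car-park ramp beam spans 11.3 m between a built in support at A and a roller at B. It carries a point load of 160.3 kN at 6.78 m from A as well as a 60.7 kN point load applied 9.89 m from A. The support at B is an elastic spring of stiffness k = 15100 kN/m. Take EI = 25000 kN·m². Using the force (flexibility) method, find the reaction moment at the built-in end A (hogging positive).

Choose R_B as the redundant. The primary structure is the cantilever fixed at A.
Primary-structure tip deflection at B by superposition:
  point load 160.3 at a = 6.78: Pa²(3L − a)/(6EI) = 33307/EI
  point load 60.7 at a = 9.89: Pa²(3L − a)/(6EI) = 23759/EI
  δ_0 = 57065/EI
Tip deflection under a unit load at B: L³/(3EI) = 481/EI.
With EI = 25000 kN·m²: δ_0 = 2.2826 m and δ_{BB} = 0.019239 m/kN.
Compatibility — the spring shortens by R_B/k under the reaction it provides: δ_0 − R_B·δ_{BB} = R_B/k. With 1/k = 0.000066 m/kN, R_B = δ_0 / (δ_{BB} + 1/k) = 2.2826 / (0.019239 + 0.000066) = 118.2 kN.
Moment equilibrium about A: M_A = Σ(load moments about A) − R_B·L = 1687 − 118.2×11.3 = 351 kN·m.

M_A = 351 kN·m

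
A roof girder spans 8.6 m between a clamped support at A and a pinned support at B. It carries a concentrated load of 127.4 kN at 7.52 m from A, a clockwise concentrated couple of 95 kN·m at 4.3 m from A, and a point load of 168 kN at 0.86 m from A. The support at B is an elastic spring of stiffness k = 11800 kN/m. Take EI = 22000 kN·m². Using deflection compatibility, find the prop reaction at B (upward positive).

Release the roller at B. Primary structure: cantilever fixed at A.
Primary-structure tip deflection at B by superposition:
  point load 127.4 at a = 7.52: Pa²(3L − a)/(6EI) = 21950/EI
  clockwise couple 95 at a = 4.3: M₀a(2L − a)/(2EI) = 2635/EI
  point load 168 at a = 0.86: Pa²(3L − a)/(6EI) = 516.5/EI
  δ_0 = 25101/EI
Tip deflection under a unit load at B: L³/(3EI) = 212/EI.
With EI = 22000 kN·m²: δ_0 = 1.141 m and δ_{BB} = 0.009637 m/kN.
Compatibility — the spring shortens by R_B/k under the reaction it provides: δ_0 − R_B·δ_{BB} = R_B/k. With 1/k = 0.000085 m/kN, R_B = δ_0 / (δ_{BB} + 1/k) = 1.141 / (0.009637 + 0.000085) = 117.4 kN.

R_B = 117.4 kN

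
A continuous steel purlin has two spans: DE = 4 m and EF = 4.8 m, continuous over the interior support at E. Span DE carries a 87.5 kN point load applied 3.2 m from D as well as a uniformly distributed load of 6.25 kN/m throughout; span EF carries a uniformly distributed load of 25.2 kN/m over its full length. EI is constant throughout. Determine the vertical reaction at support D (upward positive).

Insert a hinge at E; M_E is the redundant, and each span becomes simply supported.
End slopes at the hinge E, treating each span as simply supported:
  span DE: point load 87.5 at a = 3.2: Pab(L + a)/(6LEI) = 67.2/EI
  span DE: UDL 6.25: wL³/(24EI) = 16.67/EI
  span EF: UDL 25.2: wL³/(24EI) = 116.1/EI
  relative rotation θ_0 = (83.87 + 116.1)/EI = 200/EI
A unit hogging moment at E produces rotation L₁/(3EI) + L₂/(3EI) = 2.933/EI.
Slope continuity at E: θ_0 = M_E·2.933/EI, so M_E = 200/2.933 = 68.18 kN·m (hogging).
Span DE, ΣM about D with M_E applied at E: R_E^{DE}·4 = 330 + 68.18, so R_E^{DE} = 99.54 kN and R_D = 112.5 − 99.54 = 12.96 kN.

R_D = 12.96 kN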